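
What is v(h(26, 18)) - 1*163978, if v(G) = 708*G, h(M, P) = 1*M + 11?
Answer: -137782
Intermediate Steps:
h(M, P) = 11 + M (h(M, P) = M + 11 = 11 + M)
v(h(26, 18)) - 1*163978 = 708*(11 + 26) - 1*163978 = 708*37 - 163978 = 26196 - 163978 = -137782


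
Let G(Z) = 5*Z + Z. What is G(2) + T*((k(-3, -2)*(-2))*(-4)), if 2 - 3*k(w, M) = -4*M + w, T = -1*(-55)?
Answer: -428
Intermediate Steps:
T = 55
k(w, M) = ⅔ - w/3 + 4*M/3 (k(w, M) = ⅔ - (-4*M + w)/3 = ⅔ - (w - 4*M)/3 = ⅔ + (-w/3 + 4*M/3) = ⅔ - w/3 + 4*M/3)
G(Z) = 6*Z
G(2) + T*((k(-3, -2)*(-2))*(-4)) = 6*2 + 55*(((⅔ - ⅓*(-3) + (4/3)*(-2))*(-2))*(-4)) = 12 + 55*(((⅔ + 1 - 8/3)*(-2))*(-4)) = 12 + 55*(-1*(-2)*(-4)) = 12 + 55*(2*(-4)) = 12 + 55*(-8) = 12 - 440 = -428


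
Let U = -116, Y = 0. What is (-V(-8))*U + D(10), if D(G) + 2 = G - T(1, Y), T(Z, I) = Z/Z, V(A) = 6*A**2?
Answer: 44551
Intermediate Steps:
T(Z, I) = 1
D(G) = -3 + G (D(G) = -2 + (G - 1*1) = -2 + (G - 1) = -2 + (-1 + G) = -3 + G)
(-V(-8))*U + D(10) = -6*(-8)**2*(-116) + (-3 + 10) = -6*64*(-116) + 7 = -1*384*(-116) + 7 = -384*(-116) + 7 = 44544 + 7 = 44551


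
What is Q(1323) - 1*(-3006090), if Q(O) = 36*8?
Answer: 3006378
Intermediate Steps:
Q(O) = 288
Q(1323) - 1*(-3006090) = 288 - 1*(-3006090) = 288 + 3006090 = 3006378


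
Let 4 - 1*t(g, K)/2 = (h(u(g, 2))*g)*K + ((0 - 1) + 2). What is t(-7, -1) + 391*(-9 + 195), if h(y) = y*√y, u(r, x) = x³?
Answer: 72732 - 224*√2 ≈ 72415.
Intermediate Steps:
h(y) = y^(3/2)
t(g, K) = 6 - 32*K*g*√2 (t(g, K) = 8 - 2*(((2³)^(3/2)*g)*K + ((0 - 1) + 2)) = 8 - 2*((8^(3/2)*g)*K + (-1 + 2)) = 8 - 2*(((16*√2)*g)*K + 1) = 8 - 2*((16*g*√2)*K + 1) = 8 - 2*(16*K*g*√2 + 1) = 8 - 2*(1 + 16*K*g*√2) = 8 + (-2 - 32*K*g*√2) = 6 - 32*K*g*√2)
t(-7, -1) + 391*(-9 + 195) = (6 - 32*(-1)*(-7)*√2) + 391*(-9 + 195) = (6 - 224*√2) + 391*186 = (6 - 224*√2) + 72726 = 72732 - 224*√2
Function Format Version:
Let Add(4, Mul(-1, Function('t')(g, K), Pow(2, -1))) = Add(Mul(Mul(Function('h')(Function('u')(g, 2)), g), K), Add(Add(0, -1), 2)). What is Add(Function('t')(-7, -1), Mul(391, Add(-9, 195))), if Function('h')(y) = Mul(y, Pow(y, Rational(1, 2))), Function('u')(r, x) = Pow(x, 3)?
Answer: Add(72732, Mul(-224, Pow(2, Rational(1, 2)))) ≈ 72415.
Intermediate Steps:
Function('h')(y) = Pow(y, Rational(3, 2))
Function('t')(g, K) = Add(6, Mul(-32, K, g, Pow(2, Rational(1, 2)))) (Function('t')(g, K) = Add(8, Mul(-2, Add(Mul(Mul(Pow(Pow(2, 3), Rational(3, 2)), g), K), Add(Add(0, -1), 2)))) = Add(8, Mul(-2, Add(Mul(Mul(Pow(8, Rational(3, 2)), g), K), Add(-1, 2)))) = Add(8, Mul(-2, Add(Mul(Mul(Mul(16, Pow(2, Rational(1, 2))), g), K), 1))) = Add(8, Mul(-2, Add(Mul(Mul(16, g, Pow(2, Rational(1, 2))), K), 1))) = Add(8, Mul(-2, Add(Mul(16, K, g, Pow(2, Rational(1, 2))), 1))) = Add(8, Mul(-2, Add(1, Mul(16, K, g, Pow(2, Rational(1, 2)))))) = Add(8, Add(-2, Mul(-32, K, g, Pow(2, Rational(1, 2))))) = Add(6, Mul(-32, K, g, Pow(2, Rational(1, 2)))))
Add(Function('t')(-7, -1), Mul(391, Add(-9, 195))) = Add(Add(6, Mul(-32, -1, -7, Pow(2, Rational(1, 2)))), Mul(391, Add(-9, 195))) = Add(Add(6, Mul(-224, Pow(2, Rational(1, 2)))), Mul(391, 186)) = Add(Add(6, Mul(-224, Pow(2, Rational(1, 2)))), 72726) = Add(72732, Mul(-224, Pow(2, Rational(1, 2))))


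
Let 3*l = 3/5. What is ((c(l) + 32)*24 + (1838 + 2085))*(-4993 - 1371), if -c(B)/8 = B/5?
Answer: -745116212/25 ≈ -2.9805e+7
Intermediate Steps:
l = 1/5 (l = (3/5)/3 = (3*(1/5))/3 = (1/3)*(3/5) = 1/5 ≈ 0.20000)
c(B) = -8*B/5
((c(l) + 32)*24 + (1838 + 2085))*(-4993 - 1371) = ((-8/5*1/5 + 32)*24 + (1838 + 2085))*(-4993 - 1371) = ((-8/25 + 32)*24 + 3923)*(-6364) = ((792/25)*24 + 3923)*(-6364) = (19008/25 + 3923)*(-6364) = (117083/25)*(-6364) = -745116212/25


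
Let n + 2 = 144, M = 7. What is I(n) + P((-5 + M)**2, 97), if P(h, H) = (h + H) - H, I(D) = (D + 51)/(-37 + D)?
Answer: 613/105 ≈ 5.8381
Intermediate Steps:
n = 142 (n = -2 + 144 = 142)
I(D) = (51 + D)/(-37 + D)
P(h, H) = h (P(h, H) = (H + h) - H = h)
I(n) + P((-5 + M)**2, 97) = (51 + 142)/(-37 + 142) + (-5 + 7)**2 = 193/105 + 2**2 = (1/105)*193 + 4 = 193/105 + 4 = 613/105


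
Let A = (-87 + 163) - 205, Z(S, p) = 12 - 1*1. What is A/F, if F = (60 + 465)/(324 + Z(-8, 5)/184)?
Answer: -2563961/32200 ≈ -79.626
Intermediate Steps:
Z(S, p) = 11 (Z(S, p) = 12 - 1 = 11)
A = -129 (A = 76 - 205 = -129)
F = 96600/59627 (F = (60 + 465)/(324 + 11/184) = 525/(324 + 11*(1/184)) = 525/(324 + 11/184) = 525/(59627/184) = 525*(184/59627) = 96600/59627 ≈ 1.6201)
A/F = -129/96600/59627 = -129*59627/96600 = -2563961/32200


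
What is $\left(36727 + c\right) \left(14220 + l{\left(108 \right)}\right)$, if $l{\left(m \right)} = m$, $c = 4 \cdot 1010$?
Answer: $584109576$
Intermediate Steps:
$c = 4040$
$\left(36727 + c\right) \left(14220 + l{\left(108 \right)}\right) = \left(36727 + 4040\right) \left(14220 + 108\right) = 40767 \cdot 14328 = 584109576$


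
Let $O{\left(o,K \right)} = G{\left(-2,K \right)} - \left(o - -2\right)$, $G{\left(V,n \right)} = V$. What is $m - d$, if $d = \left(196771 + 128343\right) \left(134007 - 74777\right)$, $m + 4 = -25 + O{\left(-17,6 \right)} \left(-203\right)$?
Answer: $-19256504888$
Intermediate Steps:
$O{\left(o,K \right)} = -4 - o$ ($O{\left(o,K \right)} = -2 - \left(o - -2\right) = -2 - \left(o + 2\right) = -2 - \left(2 + o\right) = -4 - o$)
$m = -2668$ ($m = -4 + \left(-25 + \left(-4 - -17\right) \left(-203\right)\right) = -4 + \left(-25 + \left(-4 + 17\right) \left(-203\right)\right) = -4 + \left(-25 + 13 \left(-203\right)\right) = -4 - 2664 = -2668$)
$d = 19256502220$ ($d = 325114 \cdot 59230 = 19256502220$)
$m - d = -2668 - 19256502220 = -19256504888$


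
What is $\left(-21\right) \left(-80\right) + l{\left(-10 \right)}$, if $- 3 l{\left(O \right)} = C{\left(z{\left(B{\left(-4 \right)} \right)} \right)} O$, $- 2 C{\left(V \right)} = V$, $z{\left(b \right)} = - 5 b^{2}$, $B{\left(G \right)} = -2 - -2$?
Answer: $1680$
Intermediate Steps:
$B{\left(G \right)} = 0$ ($B{\left(G \right)} = -2 + 2 = 0$)
$C{\left(V \right)} = - \frac{V}{2}$
$l{\left(O \right)} = 0$ ($l{\left(O \right)} = - \frac{- \frac{\left(-5\right) 0^{2}}{2} O}{3} = - \frac{- \frac{\left(-5\right) 0}{2} O}{3} = - \frac{\left(- \frac{1}{2}\right) 0 O}{3} = - \frac{0 O}{3} = \left(- \frac{1}{3}\right) 0 = 0$)
$\left(-21\right) \left(-80\right) + l{\left(-10 \right)} = \left(-21\right) \left(-80\right) + 0 = 1680 + 0 = 1680$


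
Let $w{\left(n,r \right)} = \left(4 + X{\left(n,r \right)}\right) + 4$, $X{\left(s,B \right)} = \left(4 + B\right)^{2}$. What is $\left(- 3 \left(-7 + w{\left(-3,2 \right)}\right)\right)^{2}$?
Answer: $12321$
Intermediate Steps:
$w{\left(n,r \right)} = 8 + \left(4 + r\right)^{2}$ ($w{\left(n,r \right)} = \left(4 + \left(4 + r\right)^{2}\right) + 4 = 8 + \left(4 + r\right)^{2}$)
$\left(- 3 \left(-7 + w{\left(-3,2 \right)}\right)\right)^{2} = \left(- 3 \left(-7 + \left(8 + \left(4 + 2\right)^{2}\right)\right)\right)^{2} = \left(- 3 \left(-7 + \left(8 + 6^{2}\right)\right)\right)^{2} = \left(- 3 \left(-7 + \left(8 + 36\right)\right)\right)^{2} = \left(- 3 \left(-7 + 44\right)\right)^{2} = \left(\left(-3\right) 37\right)^{2} = \left(-111\right)^{2} = 12321$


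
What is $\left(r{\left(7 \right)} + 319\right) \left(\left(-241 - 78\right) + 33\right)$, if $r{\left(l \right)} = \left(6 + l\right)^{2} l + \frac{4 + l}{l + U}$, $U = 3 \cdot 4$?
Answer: $- \frac{8165014}{19} \approx -4.2974 \cdot 10^{5}$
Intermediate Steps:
$U = 12$
$r{\left(l \right)} = l \left(6 + l\right)^{2} + \frac{4 + l}{12 + l}$ ($r{\left(l \right)} = \left(6 + l\right)^{2} l + \frac{4 + l}{l + 12} = l \left(6 + l\right)^{2} + \frac{4 + l}{12 + l}$)
$\left(r{\left(7 \right)} + 319\right) \left(\left(-241 - 78\right) + 33\right) = \left(\frac{4 + 7^{4} + 24 \cdot 7^{3} + 180 \cdot 7^{2} + 433 \cdot 7}{12 + 7} + 319\right) \left(\left(-241 - 78\right) + 33\right) = \left(\frac{4 + 2401 + 24 \cdot 343 + 180 \cdot 49 + 3031}{19} + 319\right) \left(\left(-241 - 78\right) + 33\right) = \left(\frac{4 + 2401 + 8232 + 8820 + 3031}{19} + 319\right) \left(-319 + 33\right) = \left(\frac{1}{19} \cdot 22488 + 319\right) \left(-286\right) = \left(\frac{22488}{19} + 319\right) \left(-286\right) = \frac{28549}{19} \left(-286\right) = - \frac{8165014}{19}$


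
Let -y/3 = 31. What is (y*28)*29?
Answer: -75516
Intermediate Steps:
y = -93 (y = -3*31 = -93)
(y*28)*29 = -93*28*29 = -2604*29 = -75516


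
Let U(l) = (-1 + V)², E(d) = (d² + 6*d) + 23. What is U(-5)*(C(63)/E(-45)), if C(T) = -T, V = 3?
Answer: -18/127 ≈ -0.14173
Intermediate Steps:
E(d) = 23 + d² + 6*d
U(l) = 4 (U(l) = (-1 + 3)² = 2² = 4)
U(-5)*(C(63)/E(-45)) = 4*((-1*63)/(23 + (-45)² + 6*(-45))) = 4*(-63/(23 + 2025 - 270)) = 4*(-63/1778) = 4*(-63*1/1778) = 4*(-9/254) = -18/127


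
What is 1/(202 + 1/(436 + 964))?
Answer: 1400/282801 ≈ 0.0049505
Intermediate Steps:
1/(202 + 1/(436 + 964)) = 1/(202 + 1/1400) = 1/(282801/1400) = 1400/282801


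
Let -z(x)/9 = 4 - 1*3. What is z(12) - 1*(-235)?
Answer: 226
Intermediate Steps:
z(x) = -9 (z(x) = -9*(4 - 1*3) = -9*(4 - 3) = -9*1 = -9)
z(12) - 1*(-235) = -9 - 1*(-235) = -9 + 235 = 226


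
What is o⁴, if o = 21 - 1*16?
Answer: 625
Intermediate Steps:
o = 5 (o = 21 - 16 = 5)
o⁴ = 5⁴ = 625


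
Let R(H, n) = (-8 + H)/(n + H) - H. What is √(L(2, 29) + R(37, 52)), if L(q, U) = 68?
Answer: 2*√62033/89 ≈ 5.5969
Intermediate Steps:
R(H, n) = -H + (-8 + H)/(H + n) (R(H, n) = (-8 + H)/(H + n) - H = -H + (-8 + H)/(H + n))
√(L(2, 29) + R(37, 52)) = √(68 + (-8 + 37 - 1*37² - 1*37*52)/(37 + 52)) = √(68 + (-8 + 37 - 1*1369 - 1924)/89) = √(68 + (-8 + 37 - 1369 - 1924)/89) = √(68 + (1/89)*(-3264)) = √(68 - 3264/89) = √(2788/89) = 2*√62033/89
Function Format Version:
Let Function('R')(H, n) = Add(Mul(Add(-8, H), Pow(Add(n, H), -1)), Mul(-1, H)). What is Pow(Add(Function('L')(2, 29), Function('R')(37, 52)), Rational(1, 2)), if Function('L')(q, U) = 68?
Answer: Mul(Rational(2, 89), Pow(62033, Rational(1, 2))) ≈ 5.5969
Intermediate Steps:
Function('R')(H, n) = Add(Mul(-1, H), Mul(Pow(Add(H, n), -1), Add(-8, H))) (Function('R')(H, n) = Add(Mul(Add(-8, H), Pow(Add(H, n), -1)), Mul(-1, H)) = Add(Mul(Pow(Add(H, n), -1), Add(-8, H)), Mul(-1, H)) = Add(Mul(-1, H), Mul(Pow(Add(H, n), -1), Add(-8, H))))
Pow(Add(Function('L')(2, 29), Function('R')(37, 52)), Rational(1, 2)) = Pow(Add(68, Mul(Pow(Add(37, 52), -1), Add(-8, 37, Mul(-1, Pow(37, 2)), Mul(-1, 37, 52)))), Rational(1, 2)) = Pow(Add(68, Mul(Pow(89, -1), Add(-8, 37, Mul(-1, 1369), -1924))), Rational(1, 2)) = Pow(Add(68, Mul(Rational(1, 89), Add(-8, 37, -1369, -1924))), Rational(1, 2)) = Pow(Add(68, Mul(Rational(1, 89), -3264)), Rational(1, 2)) = Pow(Add(68, Rational(-3264, 89)), Rational(1, 2)) = Pow(Rational(2788, 89), Rational(1, 2)) = Mul(Rational(2, 89), Pow(62033, Rational(1, 2)))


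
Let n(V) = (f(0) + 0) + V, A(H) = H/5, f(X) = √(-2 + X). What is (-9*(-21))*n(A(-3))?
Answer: -567/5 + 189*I*√2 ≈ -113.4 + 267.29*I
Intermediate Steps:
A(H) = H/5 (A(H) = H*(⅕) = H/5)
n(V) = V + I*√2 (n(V) = (√(-2 + 0) + 0) + V = (√(-2) + 0) + V = (I*√2 + 0) + V = I*√2 + V = V + I*√2)
(-9*(-21))*n(A(-3)) = (-9*(-21))*((⅕)*(-3) + I*√2) = 189*(-⅗ + I*√2) = -567/5 + 189*I*√2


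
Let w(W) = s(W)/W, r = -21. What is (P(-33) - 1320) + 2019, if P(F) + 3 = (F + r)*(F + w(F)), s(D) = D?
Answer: 2424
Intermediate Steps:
w(W) = 1 (w(W) = W/W = 1)
P(F) = -3 + (1 + F)*(-21 + F) (P(F) = -3 + (F - 21)*(F + 1) = -3 + (-21 + F)*(1 + F) = -3 + (1 + F)*(-21 + F))
(P(-33) - 1320) + 2019 = ((-24 + (-33)² - 20*(-33)) - 1320) + 2019 = ((-24 + 1089 + 660) - 1320) + 2019 = (1725 - 1320) + 2019 = 405 + 2019 = 2424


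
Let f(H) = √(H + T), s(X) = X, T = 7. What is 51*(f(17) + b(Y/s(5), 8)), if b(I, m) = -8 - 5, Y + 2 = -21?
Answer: -663 + 102*√6 ≈ -413.15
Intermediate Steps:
Y = -23 (Y = -2 - 21 = -23)
f(H) = √(7 + H) (f(H) = √(H + 7) = √(7 + H))
b(I, m) = -13
51*(f(17) + b(Y/s(5), 8)) = 51*(√(7 + 17) - 13) = 51*(√24 - 13) = 51*(2*√6 - 13) = 51*(-13 + 2*√6) = -663 + 102*√6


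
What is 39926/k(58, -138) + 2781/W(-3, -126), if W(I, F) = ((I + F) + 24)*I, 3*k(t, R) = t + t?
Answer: 2114037/2030 ≈ 1041.4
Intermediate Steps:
k(t, R) = 2*t/3 (k(t, R) = (t + t)/3 = (2*t)/3 = 2*t/3)
W(I, F) = I*(24 + F + I) (W(I, F) = ((F + I) + 24)*I = (24 + F + I)*I = I*(24 + F + I))
39926/k(58, -138) + 2781/W(-3, -126) = 39926/(((⅔)*58)) + 2781/((-3*(24 - 126 - 3))) = 39926/(116/3) + 2781/((-3*(-105))) = 39926*(3/116) + 2781/315 = 59889/58 + 2781*(1/315) = 59889/58 + 309/35 = 2114037/2030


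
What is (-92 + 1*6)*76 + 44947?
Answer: 38411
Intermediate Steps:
(-92 + 1*6)*76 + 44947 = (-92 + 6)*76 + 44947 = -86*76 + 44947 = -6536 + 44947 = 38411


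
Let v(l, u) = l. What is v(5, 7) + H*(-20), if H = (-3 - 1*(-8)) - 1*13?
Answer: 165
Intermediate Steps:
H = -8 (H = (-3 + 8) - 13 = 5 - 13 = -8)
v(5, 7) + H*(-20) = 5 - 8*(-20) = 5 + 160 = 165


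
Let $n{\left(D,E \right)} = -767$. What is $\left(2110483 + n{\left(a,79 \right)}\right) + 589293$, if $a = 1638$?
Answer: $2699009$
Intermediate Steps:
$\left(2110483 + n{\left(a,79 \right)}\right) + 589293 = \left(2110483 - 767\right) + 589293 = 2109716 + 589293 = 2699009$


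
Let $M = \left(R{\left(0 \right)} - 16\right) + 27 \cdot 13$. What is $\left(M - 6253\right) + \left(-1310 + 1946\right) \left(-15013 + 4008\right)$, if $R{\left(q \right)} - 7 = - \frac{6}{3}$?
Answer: $-7005093$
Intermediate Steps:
$R{\left(q \right)} = 5$ ($R{\left(q \right)} = 7 - \frac{6}{3} = 7 - 2 = 5$)
$M = 340$ ($M = \left(5 - 16\right) + 27 \cdot 13 = \left(5 - 16\right) + 351 = -11 + 351 = 340$)
$\left(M - 6253\right) + \left(-1310 + 1946\right) \left(-15013 + 4008\right) = \left(340 - 6253\right) + \left(-1310 + 1946\right) \left(-15013 + 4008\right) = -5913 + 636 \left(-11005\right) = -5913 - 6999180 = -7005093$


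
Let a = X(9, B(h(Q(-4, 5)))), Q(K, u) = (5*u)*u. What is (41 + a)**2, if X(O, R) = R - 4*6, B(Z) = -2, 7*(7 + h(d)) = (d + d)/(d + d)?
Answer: 225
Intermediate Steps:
Q(K, u) = 5*u**2
h(d) = -48/7 (h(d) = -7 + ((d + d)/(d + d))/7 = -7 + ((2*d)/((2*d)))/7 = -7 + ((2*d)*(1/(2*d)))/7 = -7 + (1/7)*1 = -7 + 1/7 = -48/7)
X(O, R) = -24 + R (X(O, R) = R - 24 = -24 + R)
a = -26 (a = -24 - 2 = -26)
(41 + a)**2 = (41 - 26)**2 = 15**2 = 225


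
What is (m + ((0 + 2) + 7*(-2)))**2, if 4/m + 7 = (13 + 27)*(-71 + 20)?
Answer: 603586624/4190209 ≈ 144.05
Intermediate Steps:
m = -4/2047 (m = 4/(-7 + (13 + 27)*(-71 + 20)) = 4/(-7 + 40*(-51)) = 4/(-7 - 2040) = 4/(-2047) = 4*(-1/2047) = -4/2047 ≈ -0.0019541)
(m + ((0 + 2) + 7*(-2)))**2 = (-4/2047 + ((0 + 2) + 7*(-2)))**2 = (-4/2047 + (2 - 14))**2 = (-4/2047 - 12)**2 = (-24568/2047)**2 = 603586624/4190209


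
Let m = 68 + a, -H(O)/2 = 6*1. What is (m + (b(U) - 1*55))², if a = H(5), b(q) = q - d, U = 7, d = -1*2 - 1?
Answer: 121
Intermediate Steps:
H(O) = -12
d = -3 (d = -2 - 1 = -3)
b(q) = 3 + q (b(q) = q - 1*(-3) = q + 3 = 3 + q)
a = -12
m = 56 (m = 68 - 12 = 56)
(m + (b(U) - 1*55))² = (56 + ((3 + 7) - 1*55))² = (56 + (10 - 55))² = (56 - 45)² = 11² = 121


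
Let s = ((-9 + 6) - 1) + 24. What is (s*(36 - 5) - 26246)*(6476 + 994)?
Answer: -191426220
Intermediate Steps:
s = 20 (s = (-3 - 1) + 24 = -4 + 24 = 20)
(s*(36 - 5) - 26246)*(6476 + 994) = (20*(36 - 5) - 26246)*(6476 + 994) = (20*31 - 26246)*7470 = (620 - 26246)*7470 = -25626*7470 = -191426220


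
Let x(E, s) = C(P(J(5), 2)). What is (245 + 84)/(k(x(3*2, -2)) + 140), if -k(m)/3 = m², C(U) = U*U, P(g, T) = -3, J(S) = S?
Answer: -329/103 ≈ -3.1942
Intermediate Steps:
C(U) = U²
x(E, s) = 9 (x(E, s) = (-3)² = 9)
k(m) = -3*m²
(245 + 84)/(k(x(3*2, -2)) + 140) = (245 + 84)/(-3*9² + 140) = 329/(-3*81 + 140) = 329/(-243 + 140) = 329/(-103) = 329*(-1/103) = -329/103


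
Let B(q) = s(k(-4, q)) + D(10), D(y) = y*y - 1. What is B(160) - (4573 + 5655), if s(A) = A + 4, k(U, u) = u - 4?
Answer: -9969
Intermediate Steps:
k(U, u) = -4 + u
D(y) = -1 + y² (D(y) = y² - 1 = -1 + y²)
s(A) = 4 + A
B(q) = 99 + q (B(q) = (4 + (-4 + q)) + (-1 + 10²) = q + (-1 + 100) = q + 99 = 99 + q)
B(160) - (4573 + 5655) = (99 + 160) - (4573 + 5655) = 259 - 1*10228 = 259 - 10228 = -9969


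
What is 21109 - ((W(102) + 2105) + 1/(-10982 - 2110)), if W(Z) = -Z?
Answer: 250135753/13092 ≈ 19106.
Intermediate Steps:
21109 - ((W(102) + 2105) + 1/(-10982 - 2110)) = 21109 - ((-1*102 + 2105) + 1/(-10982 - 2110)) = 21109 - ((-102 + 2105) + 1/(-13092)) = 21109 - (2003 - 1/13092) = 21109 - 1*26223275/13092 = 21109 - 26223275/13092 = 250135753/13092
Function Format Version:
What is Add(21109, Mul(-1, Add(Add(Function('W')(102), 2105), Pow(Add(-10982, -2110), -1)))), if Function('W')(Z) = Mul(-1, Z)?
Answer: Rational(250135753, 13092) ≈ 19106.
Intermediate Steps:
Add(21109, Mul(-1, Add(Add(Function('W')(102), 2105), Pow(Add(-10982, -2110), -1)))) = Add(21109, Mul(-1, Add(Add(Mul(-1, 102), 2105), Pow(Add(-10982, -2110), -1)))) = Add(21109, Mul(-1, Add(Add(-102, 2105), Pow(-13092, -1)))) = Add(21109, Mul(-1, Add(2003, Rational(-1, 13092)))) = Add(21109, Mul(-1, Rational(26223275, 13092))) = Add(21109, Rational(-26223275, 13092)) = Rational(250135753, 13092)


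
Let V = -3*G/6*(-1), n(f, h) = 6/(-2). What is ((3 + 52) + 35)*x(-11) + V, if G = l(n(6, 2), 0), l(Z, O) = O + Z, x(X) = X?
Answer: -1983/2 ≈ -991.50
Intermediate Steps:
n(f, h) = -3 (n(f, h) = 6*(-½) = -3)
G = -3 (G = 0 - 3 = -3)
V = -3/2 (V = -(-9)/6*(-1) = -3*(-½)*(-1) = (3/2)*(-1) = -3/2 ≈ -1.5000)
((3 + 52) + 35)*x(-11) + V = ((3 + 52) + 35)*(-11) - 3/2 = (55 + 35)*(-11) - 3/2 = 90*(-11) - 3/2 = -990 - 3/2 = -1983/2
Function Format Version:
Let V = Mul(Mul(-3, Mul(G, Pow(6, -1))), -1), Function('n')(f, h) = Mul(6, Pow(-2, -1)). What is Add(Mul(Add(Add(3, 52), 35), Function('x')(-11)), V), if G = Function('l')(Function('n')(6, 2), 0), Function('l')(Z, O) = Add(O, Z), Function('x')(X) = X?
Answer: Rational(-1983, 2) ≈ -991.50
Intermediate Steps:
Function('n')(f, h) = -3 (Function('n')(f, h) = Mul(6, Rational(-1, 2)) = -3)
G = -3 (G = Add(0, -3) = -3)
V = Rational(-3, 2) (V = Mul(Mul(-3, Mul(-3, Pow(6, -1))), -1) = Mul(Mul(-3, Mul(-3, Rational(1, 6))), -1) = Mul(Mul(-3, Rational(-1, 2)), -1) = Mul(Rational(3, 2), -1) = Rational(-3, 2) ≈ -1.5000)
Add(Mul(Add(Add(3, 52), 35), Function('x')(-11)), V) = Add(Mul(Add(Add(3, 52), 35), -11), Rational(-3, 2)) = Add(Mul(Add(55, 35), -11), Rational(-3, 2)) = Add(Mul(90, -11), Rational(-3, 2)) = Add(-990, Rational(-3, 2)) = Rational(-1983, 2)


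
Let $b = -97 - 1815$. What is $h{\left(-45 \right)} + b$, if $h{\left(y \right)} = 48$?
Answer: $-1864$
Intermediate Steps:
$b = -1912$
$h{\left(-45 \right)} + b = 48 - 1912 = -1864$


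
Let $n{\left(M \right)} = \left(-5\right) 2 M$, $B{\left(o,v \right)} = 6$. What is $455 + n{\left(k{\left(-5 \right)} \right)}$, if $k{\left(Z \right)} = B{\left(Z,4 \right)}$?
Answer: $395$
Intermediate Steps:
$k{\left(Z \right)} = 6$
$n{\left(M \right)} = - 10 M$
$455 + n{\left(k{\left(-5 \right)} \right)} = 455 - 60 = 395$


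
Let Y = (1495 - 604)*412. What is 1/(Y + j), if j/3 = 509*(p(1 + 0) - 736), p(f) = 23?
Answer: -1/721659 ≈ -1.3857e-6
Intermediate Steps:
j = -1088751 (j = 3*(509*(23 - 736)) = 3*(509*(-713)) = 3*(-362917) = -1088751)
Y = 367092 (Y = 891*412 = 367092)
1/(Y + j) = 1/(367092 - 1088751) = 1/(-721659) = -1/721659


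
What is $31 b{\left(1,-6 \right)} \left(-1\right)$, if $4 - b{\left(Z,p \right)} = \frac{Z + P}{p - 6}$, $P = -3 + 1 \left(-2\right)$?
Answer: $- \frac{341}{3} \approx -113.67$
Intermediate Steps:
$P = -5$ ($P = -3 - 2 = -5$)
$b{\left(Z,p \right)} = 4 - \frac{-5 + Z}{-6 + p}$ ($b{\left(Z,p \right)} = 4 - \frac{Z - 5}{p - 6} = 4 - \frac{-5 + Z}{p - 6} = 4 - \frac{-5 + Z}{-6 + p}$)
$31 b{\left(1,-6 \right)} \left(-1\right) = 31 \frac{-19 - 1 + 4 \left(-6\right)}{-6 - 6} \left(-1\right) = 31 \frac{-19 - 1 - 24}{-12} \left(-1\right) = 31 \left(\left(- \frac{1}{12}\right) \left(-44\right)\right) \left(-1\right) = 31 \cdot \frac{11}{3} \left(-1\right) = \frac{341}{3} \left(-1\right) = - \frac{341}{3}$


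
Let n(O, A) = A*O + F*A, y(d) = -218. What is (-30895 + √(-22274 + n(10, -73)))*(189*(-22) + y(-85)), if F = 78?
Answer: 135196520 - 4376*I*√28698 ≈ 1.352e+8 - 7.4132e+5*I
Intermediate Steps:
n(O, A) = 78*A + A*O (n(O, A) = A*O + 78*A = 78*A + A*O)
(-30895 + √(-22274 + n(10, -73)))*(189*(-22) + y(-85)) = (-30895 + √(-22274 - 73*(78 + 10)))*(189*(-22) - 218) = (-30895 + √(-22274 - 73*88))*(-4158 - 218) = (-30895 + √(-22274 - 6424))*(-4376) = (-30895 + √(-28698))*(-4376) = (-30895 + I*√28698)*(-4376) = 135196520 - 4376*I*√28698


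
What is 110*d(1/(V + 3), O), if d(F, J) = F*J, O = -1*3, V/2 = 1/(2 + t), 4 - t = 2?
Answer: -660/7 ≈ -94.286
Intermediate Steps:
t = 2 (t = 4 - 1*2 = 4 - 2 = 2)
V = ½ (V = 2/(2 + 2) = 2/4 = 2*(¼) = ½ ≈ 0.50000)
O = -3
110*d(1/(V + 3), O) = 110*(-3/(½ + 3)) = 110*(-3/(7/2)) = 110*((2/7)*(-3)) = 110*(-6/7) = -660/7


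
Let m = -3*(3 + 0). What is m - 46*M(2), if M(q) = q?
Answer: -101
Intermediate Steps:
m = -9 (m = -3*3 = -9)
m - 46*M(2) = -9 - 46*2 = -9 - 92 = -101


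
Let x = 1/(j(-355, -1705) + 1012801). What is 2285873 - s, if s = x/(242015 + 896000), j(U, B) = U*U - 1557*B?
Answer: 9868279285442765544/4317072420665 ≈ 2.2859e+6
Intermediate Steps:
j(U, B) = U**2 - 1557*B
x = 1/3793511 (x = 1/(((-355)**2 - 1557*(-1705)) + 1012801) = 1/((126025 + 2654685) + 1012801) = 1/(2780710 + 1012801) = 1/3793511 ≈ 2.6361e-7)
s = 1/4317072420665 (s = 1/(3793511*(242015 + 896000)) = (1/3793511)/1138015 = (1/3793511)*(1/1138015) = 1/4317072420665 ≈ 2.3164e-13)
2285873 - s = 2285873 - 1*1/4317072420665 = 2285873 - 1/4317072420665 = 9868279285442765544/4317072420665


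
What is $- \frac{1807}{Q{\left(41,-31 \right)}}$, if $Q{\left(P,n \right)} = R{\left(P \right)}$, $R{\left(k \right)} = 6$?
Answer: $- \frac{1807}{6} \approx -301.17$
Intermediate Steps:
$Q{\left(P,n \right)} = 6$
$- \frac{1807}{Q{\left(41,-31 \right)}} = - \frac{1807}{6}$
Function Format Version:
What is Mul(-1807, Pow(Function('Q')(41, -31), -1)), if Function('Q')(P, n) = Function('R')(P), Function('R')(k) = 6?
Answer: Rational(-1807, 6) ≈ -301.17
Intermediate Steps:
Function('Q')(P, n) = 6
Mul(-1807, Pow(Function('Q')(41, -31), -1)) = Mul(-1807, Pow(6, -1)) = Mul(-1807, Rational(1, 6)) = Rational(-1807, 6)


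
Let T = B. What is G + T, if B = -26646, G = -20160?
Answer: -46806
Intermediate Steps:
T = -26646
G + T = -20160 - 26646 = -46806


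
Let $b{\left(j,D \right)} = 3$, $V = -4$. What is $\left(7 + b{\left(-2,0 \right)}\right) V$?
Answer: $-40$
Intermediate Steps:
$\left(7 + b{\left(-2,0 \right)}\right) V = \left(7 + 3\right) \left(-4\right) = 10 \left(-4\right) = -40$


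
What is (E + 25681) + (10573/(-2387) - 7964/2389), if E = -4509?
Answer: 120689971431/5702543 ≈ 21164.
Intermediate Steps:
(E + 25681) + (10573/(-2387) - 7964/2389) = (-4509 + 25681) + (10573/(-2387) - 7964/2389) = 21172 + (10573*(-1/2387) - 7964*1/2389) = 21172 + (-10573/2387 - 7964/2389) = 21172 - 44268965/5702543 = 120689971431/5702543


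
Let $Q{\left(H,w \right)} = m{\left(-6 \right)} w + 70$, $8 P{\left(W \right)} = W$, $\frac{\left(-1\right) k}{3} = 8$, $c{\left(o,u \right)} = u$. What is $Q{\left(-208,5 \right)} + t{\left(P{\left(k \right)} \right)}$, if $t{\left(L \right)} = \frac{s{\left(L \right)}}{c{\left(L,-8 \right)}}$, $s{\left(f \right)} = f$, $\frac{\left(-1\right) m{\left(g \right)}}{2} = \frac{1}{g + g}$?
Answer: $\frac{1709}{24} \approx 71.208$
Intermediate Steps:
$m{\left(g \right)} = - \frac{1}{g}$ ($m{\left(g \right)} = - \frac{2}{g + g} = - \frac{2}{2 g} = - 2 \frac{1}{2 g} = - \frac{1}{g}$)
$k = -24$ ($k = \left(-3\right) 8 = -24$)
$P{\left(W \right)} = \frac{W}{8}$
$Q{\left(H,w \right)} = 70 + \frac{w}{6}$ ($Q{\left(H,w \right)} = - \frac{1}{-6} w + 70 = \left(-1\right) \left(- \frac{1}{6}\right) w + 70 = \frac{w}{6} + 70 = 70 + \frac{w}{6}$)
$t{\left(L \right)} = - \frac{L}{8}$ ($t{\left(L \right)} = \frac{L}{-8} = L \left(- \frac{1}{8}\right) = - \frac{L}{8}$)
$Q{\left(-208,5 \right)} + t{\left(P{\left(k \right)} \right)} = \left(70 + \frac{1}{6} \cdot 5\right) - \frac{\frac{1}{8} \left(-24\right)}{8} = \left(70 + \frac{5}{6}\right) - - \frac{3}{8} = \frac{425}{6} + \frac{3}{8} = \frac{1709}{24}$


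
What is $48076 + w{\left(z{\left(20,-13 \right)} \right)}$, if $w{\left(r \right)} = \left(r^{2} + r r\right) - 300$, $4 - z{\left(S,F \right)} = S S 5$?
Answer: $8015808$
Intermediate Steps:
$z{\left(S,F \right)} = 4 - 5 S^{2}$ ($z{\left(S,F \right)} = 4 - S S 5 = 4 - S^{2} \cdot 5 = 4 - 5 S^{2}$)
$w{\left(r \right)} = -300 + 2 r^{2}$ ($w{\left(r \right)} = \left(r^{2} + r^{2}\right) - 300 = 2 r^{2} - 300 = -300 + 2 r^{2}$)
$48076 + w{\left(z{\left(20,-13 \right)} \right)} = 48076 - \left(300 - 2 \left(4 - 5 \cdot 20^{2}\right)^{2}\right) = 48076 - \left(300 - 2 \left(4 - 2000\right)^{2}\right) = 48076 - \left(300 - 2 \left(-1996\right)^{2}\right) = 48076 + \left(-300 + 2 \cdot 3984016\right) = 48076 + \left(-300 + 7968032\right) = 48076 + 7967732 = 8015808$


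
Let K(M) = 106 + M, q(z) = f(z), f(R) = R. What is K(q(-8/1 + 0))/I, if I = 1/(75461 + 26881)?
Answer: 10029516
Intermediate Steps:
q(z) = z
I = 1/102342 ≈ 9.7712e-6
K(q(-8/1 + 0))/I = (106 + (-8/1 + 0))/(1/102342) = (106 + (-8*1 + 0))*102342 = (106 + (-8 + 0))*102342 = (106 - 8)*102342 = 98*102342 = 10029516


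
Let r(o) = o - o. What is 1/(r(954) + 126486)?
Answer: 1/126486 ≈ 7.9060e-6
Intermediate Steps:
r(o) = 0
1/(r(954) + 126486) = 1/(0 + 126486) = 1/126486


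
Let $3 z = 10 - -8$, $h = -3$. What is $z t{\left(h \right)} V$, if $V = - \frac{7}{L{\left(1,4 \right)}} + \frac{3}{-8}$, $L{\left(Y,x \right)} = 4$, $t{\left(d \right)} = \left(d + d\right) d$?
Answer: $- \frac{459}{2} \approx -229.5$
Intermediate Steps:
$t{\left(d \right)} = 2 d^{2}$ ($t{\left(d \right)} = 2 d d = 2 d^{2}$)
$V = - \frac{17}{8}$ ($V = - \frac{7}{4} + \frac{3}{-8} = \left(-7\right) \frac{1}{4} + 3 \left(- \frac{1}{8}\right) = - \frac{7}{4} - \frac{3}{8} = - \frac{17}{8} \approx -2.125$)
$z = 6$ ($z = \frac{10 - -8}{3} = \frac{10 + 8}{3} = \frac{1}{3} \cdot 18 = 6$)
$z t{\left(h \right)} V = 6 \cdot 2 \left(-3\right)^{2} \left(- \frac{17}{8}\right) = 6 \cdot 2 \cdot 9 \left(- \frac{17}{8}\right) = 6 \cdot 18 \left(- \frac{17}{8}\right) = 108 \left(- \frac{17}{8}\right) = - \frac{459}{2}$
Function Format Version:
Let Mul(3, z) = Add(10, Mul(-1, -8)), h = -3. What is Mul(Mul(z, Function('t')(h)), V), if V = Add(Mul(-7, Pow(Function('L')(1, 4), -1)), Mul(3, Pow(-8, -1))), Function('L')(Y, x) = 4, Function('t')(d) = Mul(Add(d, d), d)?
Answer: Rational(-459, 2) ≈ -229.50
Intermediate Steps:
Function('t')(d) = Mul(2, Pow(d, 2)) (Function('t')(d) = Mul(Mul(2, d), d) = Mul(2, Pow(d, 2)))
V = Rational(-17, 8) (V = Add(Mul(-7, Pow(4, -1)), Mul(3, Pow(-8, -1))) = Add(Mul(-7, Rational(1, 4)), Mul(3, Rational(-1, 8))) = Add(Rational(-7, 4), Rational(-3, 8)) = Rational(-17, 8) ≈ -2.1250)
z = 6 (z = Mul(Rational(1, 3), Add(10, Mul(-1, -8))) = Mul(Rational(1, 3), Add(10, 8)) = Mul(Rational(1, 3), 18) = 6)
Mul(Mul(z, Function('t')(h)), V) = Mul(Mul(6, Mul(2, Pow(-3, 2))), Rational(-17, 8)) = Mul(Mul(6, Mul(2, 9)), Rational(-17, 8)) = Mul(Mul(6, 18), Rational(-17, 8)) = Mul(108, Rational(-17, 8)) = Rational(-459, 2)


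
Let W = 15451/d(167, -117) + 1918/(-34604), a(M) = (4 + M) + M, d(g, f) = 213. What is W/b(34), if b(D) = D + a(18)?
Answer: 267128935/272714124 ≈ 0.97952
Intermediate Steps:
a(M) = 4 + 2*M
b(D) = 40 + D (b(D) = D + (4 + 2*18) = D + (4 + 36) = D + 40 = 40 + D)
W = 267128935/3685326 (W = 15451/213 + 1918/(-34604) = 15451*(1/213) + 1918*(-1/34604) = 15451/213 - 959/17302 = 267128935/3685326 ≈ 72.484)
W/b(34) = 267128935/(3685326*(40 + 34)) = (267128935/3685326)/74 = (267128935/3685326)*(1/74) = 267128935/272714124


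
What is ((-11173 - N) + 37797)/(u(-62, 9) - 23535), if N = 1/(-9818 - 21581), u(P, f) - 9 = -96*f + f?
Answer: -278655659/255179673 ≈ -1.0920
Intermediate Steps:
u(P, f) = 9 - 95*f (u(P, f) = 9 + (-96*f + f) = 9 - 95*f)
N = -1/31399 (N = 1/(-31399) = -1/31399 ≈ -3.1848e-5)
((-11173 - N) + 37797)/(u(-62, 9) - 23535) = ((-11173 - 1*(-1/31399)) + 37797)/((9 - 95*9) - 23535) = ((-11173 + 1/31399) + 37797)/((9 - 855) - 23535) = (-350821026/31399 + 37797)/(-846 - 23535) = (835966977/31399)/(-24381) = (835966977/31399)*(-1/24381) = -278655659/255179673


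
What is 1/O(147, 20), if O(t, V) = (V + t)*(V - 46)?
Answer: -1/4342 ≈ -0.00023031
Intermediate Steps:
O(t, V) = (-46 + V)*(V + t) (O(t, V) = (V + t)*(-46 + V) = (-46 + V)*(V + t))
1/O(147, 20) = 1/(20² - 46*20 - 46*147 + 20*147) = 1/(400 - 920 - 6762 + 2940) = 1/(-4342) = -1/4342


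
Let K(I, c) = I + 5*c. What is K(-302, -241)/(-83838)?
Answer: 1507/83838 ≈ 0.017975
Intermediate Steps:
K(-302, -241)/(-83838) = (-302 + 5*(-241))/(-83838) = (-302 - 1205)*(-1/83838) = -1507*(-1/83838) = 1507/83838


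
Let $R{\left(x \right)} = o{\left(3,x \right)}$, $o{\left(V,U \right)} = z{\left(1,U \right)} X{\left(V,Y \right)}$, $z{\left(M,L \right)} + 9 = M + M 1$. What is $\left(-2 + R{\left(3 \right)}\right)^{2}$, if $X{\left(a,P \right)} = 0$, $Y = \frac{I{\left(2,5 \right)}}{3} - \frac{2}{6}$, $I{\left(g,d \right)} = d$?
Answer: $4$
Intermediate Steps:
$z{\left(M,L \right)} = -9 + 2 M$ ($z{\left(M,L \right)} = -9 + \left(M + M 1\right) = -9 + \left(M + M\right) = -9 + 2 M$)
$Y = \frac{4}{3}$ ($Y = \frac{5}{3} - \frac{2}{6} = 5 \cdot \frac{1}{3} - \frac{1}{3} = \frac{5}{3} - \frac{1}{3} = \frac{4}{3} \approx 1.3333$)
$o{\left(V,U \right)} = 0$ ($o{\left(V,U \right)} = \left(-9 + 2 \cdot 1\right) 0 = \left(-9 + 2\right) 0 = \left(-7\right) 0 = 0$)
$R{\left(x \right)} = 0$
$\left(-2 + R{\left(3 \right)}\right)^{2} = \left(-2 + 0\right)^{2} = \left(-2\right)^{2} = 4$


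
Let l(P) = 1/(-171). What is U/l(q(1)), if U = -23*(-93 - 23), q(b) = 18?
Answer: -456228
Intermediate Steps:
l(P) = -1/171
U = 2668 (U = -23*(-116) = 2668)
U/l(q(1)) = 2668/(-1/171) = 2668*(-171) = -456228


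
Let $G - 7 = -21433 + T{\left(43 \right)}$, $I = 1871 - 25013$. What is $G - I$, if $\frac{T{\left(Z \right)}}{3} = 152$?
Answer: $2172$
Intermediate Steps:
$I = -23142$ ($I = 1871 - 25013 = -23142$)
$T{\left(Z \right)} = 456$ ($T{\left(Z \right)} = 3 \cdot 152 = 456$)
$G = -20970$ ($G = 7 + \left(-21433 + 456\right) = 7 - 20977 = -20970$)
$G - I = -20970 - -23142 = -20970 + 23142 = 2172$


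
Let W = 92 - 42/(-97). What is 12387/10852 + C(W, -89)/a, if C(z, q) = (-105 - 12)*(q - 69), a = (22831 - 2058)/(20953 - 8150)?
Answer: 2568668066967/225428596 ≈ 11395.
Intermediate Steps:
W = 8966/97 (W = 92 - 42*(-1)/97 = 92 - 1*(-42/97) = 92 + 42/97 = 8966/97 ≈ 92.433)
a = 20773/12803 ≈ 1.6225
C(z, q) = 8073 - 117*q (C(z, q) = -117*(-69 + q) = 8073 - 117*q)
12387/10852 + C(W, -89)/a = 12387/10852 + (8073 - 117*(-89))/(20773/12803) = 12387*(1/10852) + (8073 + 10413)*(12803/20773) = 12387/10852 + 18486*(12803/20773) = 12387/10852 + 236676258/20773 = 2568668066967/225428596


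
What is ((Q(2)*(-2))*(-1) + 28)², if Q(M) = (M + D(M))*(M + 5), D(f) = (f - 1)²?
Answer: 4900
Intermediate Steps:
D(f) = (-1 + f)²
Q(M) = (5 + M)*(M + (-1 + M)²) (Q(M) = (M + (-1 + M)²)*(M + 5) = (M + (-1 + M)²)*(5 + M) = (5 + M)*(M + (-1 + M)²))
((Q(2)*(-2))*(-1) + 28)² = (((5 + 2³ - 4*2 + 4*2²)*(-2))*(-1) + 28)² = (((5 + 8 - 8 + 4*4)*(-2))*(-1) + 28)² = (((5 + 8 - 8 + 16)*(-2))*(-1) + 28)² = ((21*(-2))*(-1) + 28)² = (-42*(-1) + 28)² = (42 + 28)² = 70² = 4900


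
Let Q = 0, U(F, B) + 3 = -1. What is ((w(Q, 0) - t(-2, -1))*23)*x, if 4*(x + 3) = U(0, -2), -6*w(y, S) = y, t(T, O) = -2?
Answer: -184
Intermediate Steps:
U(F, B) = -4 (U(F, B) = -3 - 1 = -4)
w(y, S) = -y/6
x = -4 (x = -3 + (¼)*(-4) = -3 - 1 = -4)
((w(Q, 0) - t(-2, -1))*23)*x = ((-⅙*0 - 1*(-2))*23)*(-4) = ((0 + 2)*23)*(-4) = (2*23)*(-4) = 46*(-4) = -184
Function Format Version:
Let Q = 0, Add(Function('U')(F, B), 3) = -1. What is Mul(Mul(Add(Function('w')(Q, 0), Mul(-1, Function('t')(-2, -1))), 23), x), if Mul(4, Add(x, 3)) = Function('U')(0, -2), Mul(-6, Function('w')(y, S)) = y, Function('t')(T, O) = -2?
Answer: -184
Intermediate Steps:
Function('U')(F, B) = -4 (Function('U')(F, B) = Add(-3, -1) = -4)
Function('w')(y, S) = Mul(Rational(-1, 6), y)
x = -4 (x = Add(-3, Mul(Rational(1, 4), -4)) = Add(-3, -1) = -4)
Mul(Mul(Add(Function('w')(Q, 0), Mul(-1, Function('t')(-2, -1))), 23), x) = Mul(Mul(Add(Mul(Rational(-1, 6), 0), Mul(-1, -2)), 23), -4) = Mul(Mul(Add(0, 2), 23), -4) = Mul(Mul(2, 23), -4) = Mul(46, -4) = -184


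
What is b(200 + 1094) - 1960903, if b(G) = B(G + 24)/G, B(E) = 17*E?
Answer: -1268693038/647 ≈ -1.9609e+6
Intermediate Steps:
b(G) = (408 + 17*G)/G (b(G) = (17*(G + 24))/G = (17*(24 + G))/G = (408 + 17*G)/G)
b(200 + 1094) - 1960903 = (17 + 408/(200 + 1094)) - 1960903 = (17 + 408/1294) - 1960903 = (17 + 408*(1/1294)) - 1960903 = (17 + 204/647) - 1960903 = 11203/647 - 1960903 = -1268693038/647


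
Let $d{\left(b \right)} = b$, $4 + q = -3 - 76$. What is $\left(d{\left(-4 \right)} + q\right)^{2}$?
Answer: $7569$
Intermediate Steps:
$q = -83$ ($q = -4 - 79 = -83$)
$\left(d{\left(-4 \right)} + q\right)^{2} = \left(-4 - 83\right)^{2} = \left(-87\right)^{2} = 7569$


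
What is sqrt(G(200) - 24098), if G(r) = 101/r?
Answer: I*sqrt(9638998)/20 ≈ 155.23*I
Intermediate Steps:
sqrt(G(200) - 24098) = sqrt(101/200 - 24098) = sqrt(-4819499/200) = I*sqrt(9638998)/20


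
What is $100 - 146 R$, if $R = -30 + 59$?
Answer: $-4134$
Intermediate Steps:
$R = 29$
$100 - 146 R = 100 - 4234 = -4134$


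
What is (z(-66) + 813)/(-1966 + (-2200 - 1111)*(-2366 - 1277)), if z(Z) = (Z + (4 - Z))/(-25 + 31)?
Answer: 2441/36180021 ≈ 6.7468e-5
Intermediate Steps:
z(Z) = 2/3 (z(Z) = 4/6 = 4*(1/6) = 2/3)
(z(-66) + 813)/(-1966 + (-2200 - 1111)*(-2366 - 1277)) = (2/3 + 813)/(-1966 + (-2200 - 1111)*(-2366 - 1277)) = 2441/(3*(-1966 - 3311*(-3643))) = 2441/(3*(-1966 + 12061973)) = (2441/3)/12060007 = (2441/3)*(1/12060007) = 2441/36180021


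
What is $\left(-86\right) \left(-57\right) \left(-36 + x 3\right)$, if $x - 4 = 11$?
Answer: $44118$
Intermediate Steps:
$x = 15$ ($x = 4 + 11 = 15$)
$\left(-86\right) \left(-57\right) \left(-36 + x 3\right) = \left(-86\right) \left(-57\right) \left(-36 + 15 \cdot 3\right) = 4902 \left(-36 + 45\right) = 4902 \cdot 9 = 44118$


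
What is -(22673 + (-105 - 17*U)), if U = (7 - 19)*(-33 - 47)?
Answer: -6248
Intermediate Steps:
U = 960 (U = -12*(-80) = 960)
-(22673 + (-105 - 17*U)) = -(22673 + (-105 - 17*960)) = -(22673 + (-105 - 16320)) = -(22673 - 16425) = -1*6248 = -6248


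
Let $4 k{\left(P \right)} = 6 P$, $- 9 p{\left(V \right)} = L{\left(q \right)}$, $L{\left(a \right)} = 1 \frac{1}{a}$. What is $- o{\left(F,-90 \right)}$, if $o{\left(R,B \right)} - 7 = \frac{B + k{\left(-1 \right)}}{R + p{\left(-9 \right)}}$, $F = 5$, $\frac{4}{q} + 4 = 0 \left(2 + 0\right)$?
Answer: $\frac{1003}{92} \approx 10.902$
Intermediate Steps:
$q = -1$ ($q = \frac{4}{-4 + 0 \left(2 + 0\right)} = \frac{4}{-4 + 0 \cdot 2} = \frac{4}{-4 + 0} = \frac{4}{-4} = 4 \left(- \frac{1}{4}\right) = -1$)
$L{\left(a \right)} = \frac{1}{a}$
$p{\left(V \right)} = \frac{1}{9}$ ($p{\left(V \right)} = - \frac{1}{9 \left(-1\right)} = \left(- \frac{1}{9}\right) \left(-1\right) = \frac{1}{9}$)
$k{\left(P \right)} = \frac{3 P}{2}$ ($k{\left(P \right)} = \frac{6 P}{4} = \frac{3 P}{2}$)
$o{\left(R,B \right)} = 7 + \frac{- \frac{3}{2} + B}{\frac{1}{9} + R}$ ($o{\left(R,B \right)} = 7 + \frac{B + \frac{3}{2} \left(-1\right)}{R + \frac{1}{9}} = 7 + \frac{B - \frac{3}{2}}{\frac{1}{9} + R} = 7 + \frac{- \frac{3}{2} + B}{\frac{1}{9} + R}$)
$- o{\left(F,-90 \right)} = - \frac{-13 + 18 \left(-90\right) + 126 \cdot 5}{2 \left(1 + 9 \cdot 5\right)} = - \frac{-13 - 1620 + 630}{2 \left(1 + 45\right)} = - \frac{-1003}{2 \cdot 46} = \left(-1\right) \left(- \frac{1003}{92}\right) = \frac{1003}{92}$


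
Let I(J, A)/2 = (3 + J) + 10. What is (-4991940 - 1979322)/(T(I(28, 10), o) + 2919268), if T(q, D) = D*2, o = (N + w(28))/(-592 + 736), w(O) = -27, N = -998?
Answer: -501930864/210186271 ≈ -2.3880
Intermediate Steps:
I(J, A) = 26 + 2*J (I(J, A) = 2*((3 + J) + 10) = 2*(13 + J) = 26 + 2*J)
o = -1025/144 (o = (-998 - 27)/(-592 + 736) = -1025/144 ≈ -7.1181)
T(q, D) = 2*D
(-4991940 - 1979322)/(T(I(28, 10), o) + 2919268) = (-4991940 - 1979322)/(2*(-1025/144) + 2919268) = -6971262/(-1025/72 + 2919268) = -6971262/210186271/72 = -6971262*72/210186271 = -501930864/210186271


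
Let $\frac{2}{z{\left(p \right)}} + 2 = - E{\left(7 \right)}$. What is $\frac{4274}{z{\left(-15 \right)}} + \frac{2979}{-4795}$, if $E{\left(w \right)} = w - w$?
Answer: $- \frac{20496809}{4795} \approx -4274.6$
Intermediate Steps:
$E{\left(w \right)} = 0$
$z{\left(p \right)} = -1$ ($z{\left(p \right)} = \frac{2}{-2 - 0} = \frac{2}{-2 + 0} = \frac{2}{-2} = 2 \left(- \frac{1}{2}\right) = -1$)
$\frac{4274}{z{\left(-15 \right)}} + \frac{2979}{-4795} = \frac{4274}{-1} + \frac{2979}{-4795} = 4274 \left(-1\right) + 2979 \left(- \frac{1}{4795}\right) = -4274 - \frac{2979}{4795} = - \frac{20496809}{4795}$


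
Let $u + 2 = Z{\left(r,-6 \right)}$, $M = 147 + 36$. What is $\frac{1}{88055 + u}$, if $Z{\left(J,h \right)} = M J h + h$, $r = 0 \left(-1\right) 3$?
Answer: $\frac{1}{88047} \approx 1.1358 \cdot 10^{-5}$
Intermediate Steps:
$r = 0$ ($r = 0 \cdot 3 = 0$)
$M = 183$
$Z{\left(J,h \right)} = h + 183 J h$ ($Z{\left(J,h \right)} = 183 J h + h = h + 183 J h$)
$u = -8$ ($u = -2 - 6 \left(1 + 183 \cdot 0\right) = -2 - 6 \left(1 + 0\right) = -2 - 6 = -8$)
$\frac{1}{88055 + u} = \frac{1}{88055 - 8} = \frac{1}{88047}$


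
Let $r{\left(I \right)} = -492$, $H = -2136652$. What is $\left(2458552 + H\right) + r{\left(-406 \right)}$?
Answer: $321408$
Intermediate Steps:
$\left(2458552 + H\right) + r{\left(-406 \right)} = \left(2458552 - 2136652\right) - 492 = 321900 - 492 = 321408$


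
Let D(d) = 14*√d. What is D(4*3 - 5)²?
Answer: 1372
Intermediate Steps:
D(4*3 - 5)² = (14*√(4*3 - 5))² = (14*√(12 - 5))² = (14*√7)² = 1372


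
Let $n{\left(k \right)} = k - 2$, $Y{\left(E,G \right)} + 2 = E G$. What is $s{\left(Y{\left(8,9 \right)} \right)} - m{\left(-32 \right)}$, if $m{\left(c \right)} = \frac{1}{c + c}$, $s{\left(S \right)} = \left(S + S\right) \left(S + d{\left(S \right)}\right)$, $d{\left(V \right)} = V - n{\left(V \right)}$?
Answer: $\frac{645121}{64} \approx 10080.0$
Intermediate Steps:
$Y{\left(E,G \right)} = -2 + E G$
$n{\left(k \right)} = -2 + k$ ($n{\left(k \right)} = k - 2 = -2 + k$)
$d{\left(V \right)} = 2$ ($d{\left(V \right)} = V - \left(-2 + V\right) = 2$)
$s{\left(S \right)} = 2 S \left(2 + S\right)$ ($s{\left(S \right)} = \left(S + S\right) \left(S + 2\right) = 2 S \left(2 + S\right)$)
$m{\left(c \right)} = \frac{1}{2 c}$
$s{\left(Y{\left(8,9 \right)} \right)} - m{\left(-32 \right)} = 2 \left(-2 + 8 \cdot 9\right) \left(2 + \left(-2 + 8 \cdot 9\right)\right) - \frac{1}{2 \left(-32\right)} = 2 \left(-2 + 72\right) \left(2 + \left(-2 + 72\right)\right) - \frac{1}{2} \left(- \frac{1}{32}\right) = 2 \cdot 70 \left(2 + 70\right) - - \frac{1}{64} = 2 \cdot 70 \cdot 72 + \frac{1}{64} = 10080 + \frac{1}{64} = \frac{645121}{64}$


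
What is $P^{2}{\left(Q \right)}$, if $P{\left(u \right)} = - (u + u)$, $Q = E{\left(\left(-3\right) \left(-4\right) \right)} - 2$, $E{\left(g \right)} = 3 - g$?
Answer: $484$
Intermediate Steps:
$Q = -11$ ($Q = \left(3 - \left(-3\right) \left(-4\right)\right) - 2 = \left(3 - 12\right) - 2 = -9 - 2 = -11$)
$P{\left(u \right)} = - 2 u$
$P^{2}{\left(Q \right)} = \left(\left(-2\right) \left(-11\right)\right)^{2} = 22^{2} = 484$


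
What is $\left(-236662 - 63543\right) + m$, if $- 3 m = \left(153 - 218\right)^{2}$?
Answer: $- \frac{904840}{3} \approx -3.0161 \cdot 10^{5}$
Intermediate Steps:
$m = - \frac{4225}{3}$ ($m = - \frac{\left(153 - 218\right)^{2}}{3} = - \frac{\left(-65\right)^{2}}{3} = \left(- \frac{1}{3}\right) 4225 = - \frac{4225}{3} \approx -1408.3$)
$\left(-236662 - 63543\right) + m = \left(-236662 - 63543\right) - \frac{4225}{3} = -300205 - \frac{4225}{3} = - \frac{904840}{3}$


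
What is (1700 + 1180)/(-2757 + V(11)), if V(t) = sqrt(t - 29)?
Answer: -294080/281521 - 320*I*sqrt(2)/281521 ≈ -1.0446 - 0.0016075*I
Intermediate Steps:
V(t) = sqrt(-29 + t)
(1700 + 1180)/(-2757 + V(11)) = (1700 + 1180)/(-2757 + sqrt(-29 + 11)) = 2880/(-2757 + sqrt(-18)) = 2880/(-2757 + 3*I*sqrt(2))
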